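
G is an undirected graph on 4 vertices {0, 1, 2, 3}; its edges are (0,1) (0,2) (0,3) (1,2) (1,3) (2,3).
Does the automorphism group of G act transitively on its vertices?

Every vertex has degree 3, so G is the complete graph K_4. Any permutation of the 4 vertices preserves K_4, so Aut(K_4) = S_4 of order 4! = 24. Under this action every vertex can be carried to every other, so G is vertex-transitive.

Yes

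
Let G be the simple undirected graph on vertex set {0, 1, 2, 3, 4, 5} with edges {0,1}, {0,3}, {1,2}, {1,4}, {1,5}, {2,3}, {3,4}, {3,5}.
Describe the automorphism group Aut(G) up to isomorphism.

The vertices split by degree into {1, 3} (degree 4) and {0, 2, 4, 5} (degree 2); every edge runs between the two parts, so G is the complete bipartite graph K_{2,4}. Automorphisms preserve the bipartition setwise (since the parts differ in size) and act as S_4 × S_2 within it; |Aut| = 48.

S_4 × S_2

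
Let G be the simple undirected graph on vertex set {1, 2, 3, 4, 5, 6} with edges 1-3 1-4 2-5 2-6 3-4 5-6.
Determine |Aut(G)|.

G has two connected components, {2, 5, 6} and {1, 3, 4}; each is 2-regular, so G = C_3 ⊔ C_3. Aut of a disjoint union of two copies of C_3 is the wreath product D_3 ≀ Z_2, of order 2·6² = 72.

72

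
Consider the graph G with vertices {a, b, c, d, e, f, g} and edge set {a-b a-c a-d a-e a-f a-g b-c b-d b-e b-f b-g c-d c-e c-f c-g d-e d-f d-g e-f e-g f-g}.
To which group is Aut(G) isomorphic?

the symmetric group on 7 letters

All 7 vertices are pairwise adjacent: G = K_7. Every bijection on the vertex set is an automorphism of K_7; hence Aut(K_7) ≅ S_7, order 5040.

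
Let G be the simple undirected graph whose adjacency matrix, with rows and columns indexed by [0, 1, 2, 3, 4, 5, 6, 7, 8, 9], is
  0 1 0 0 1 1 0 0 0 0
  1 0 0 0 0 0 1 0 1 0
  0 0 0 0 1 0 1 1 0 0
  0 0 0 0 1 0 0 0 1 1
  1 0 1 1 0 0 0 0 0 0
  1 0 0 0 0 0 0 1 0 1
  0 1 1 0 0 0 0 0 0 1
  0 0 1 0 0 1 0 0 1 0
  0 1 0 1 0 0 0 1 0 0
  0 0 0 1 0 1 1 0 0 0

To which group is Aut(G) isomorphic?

G is 3-regular on 10 vertices with no triangles and no 4-cycles (girth 5): this is the Petersen graph. It is a classical fact that the Petersen graph has automorphism group S_5 (order 120), arising from its description as the Kneser graph K(5,2).

S_5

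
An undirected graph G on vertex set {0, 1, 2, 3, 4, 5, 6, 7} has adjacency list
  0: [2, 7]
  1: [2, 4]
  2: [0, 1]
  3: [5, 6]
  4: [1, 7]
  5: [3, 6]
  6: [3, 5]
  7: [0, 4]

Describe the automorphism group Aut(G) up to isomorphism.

G has two connected components, {0, 1, 2, 4, 7} and {3, 5, 6}; each is 2-regular, so G = C_5 ⊔ C_3. The components are non-isomorphic (different sizes), so Aut(G) = Aut(C_5) × Aut(C_3) = D_5 × D_3 of order 10·6 = 60.

D_5 × D_3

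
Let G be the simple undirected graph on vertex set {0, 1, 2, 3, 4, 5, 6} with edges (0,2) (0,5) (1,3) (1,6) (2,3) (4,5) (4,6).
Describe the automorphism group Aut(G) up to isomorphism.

G is 2-regular and connected on 7 vertices, i.e. the cycle C_7. The automorphisms of the 7-cycle are exactly the symmetries of a regular 7-gon: the dihedral group D_7, |D_7| = 14.

D_7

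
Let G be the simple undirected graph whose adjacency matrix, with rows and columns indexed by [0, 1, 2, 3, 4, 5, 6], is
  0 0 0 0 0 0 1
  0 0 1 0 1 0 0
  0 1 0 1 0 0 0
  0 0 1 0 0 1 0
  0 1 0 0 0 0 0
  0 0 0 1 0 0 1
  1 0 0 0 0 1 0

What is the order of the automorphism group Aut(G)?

The degree sequence is [1, 2, 2, 2, 1, 2, 2]; the two degree-1 vertices 0 and 4 are the ends of a path, so G = P_7. The only nontrivial automorphism of a path is the end-to-end reflection, so Aut(G) ≅ Z_2.

2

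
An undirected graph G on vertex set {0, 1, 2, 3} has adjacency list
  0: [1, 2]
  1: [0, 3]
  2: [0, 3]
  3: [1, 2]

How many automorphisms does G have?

G is 2-regular and bipartite on 2^2 = 4 vertices with girth 4; it is the hypercube graph Q_2. The symmetry group of the 2-cube is the hyperoctahedral group B_2 = Z_2 ≀ S_2, of order 2^2·2! = 8.

8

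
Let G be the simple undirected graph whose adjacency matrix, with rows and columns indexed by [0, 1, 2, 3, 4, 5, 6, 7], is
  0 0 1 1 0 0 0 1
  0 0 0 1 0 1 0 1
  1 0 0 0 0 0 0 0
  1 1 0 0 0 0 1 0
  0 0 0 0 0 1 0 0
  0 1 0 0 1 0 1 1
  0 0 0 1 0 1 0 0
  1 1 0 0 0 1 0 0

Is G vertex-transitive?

No

Vertex 5 is the only vertex of degree 4, so every automorphism fixes it; G is not vertex-transitive.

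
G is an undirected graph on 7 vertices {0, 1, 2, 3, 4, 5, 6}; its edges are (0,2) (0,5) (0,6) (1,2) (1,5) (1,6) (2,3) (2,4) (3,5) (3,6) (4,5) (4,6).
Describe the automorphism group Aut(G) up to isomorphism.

The vertices split by degree into {2, 5, 6} (degree 4) and {0, 1, 3, 4} (degree 3); every edge runs between the two parts, so G is the complete bipartite graph K_{3,4}. Automorphisms preserve the bipartition setwise (since the parts differ in size) and act as S_3 × S_4 within it; |Aut| = 144.

S_3 × S_4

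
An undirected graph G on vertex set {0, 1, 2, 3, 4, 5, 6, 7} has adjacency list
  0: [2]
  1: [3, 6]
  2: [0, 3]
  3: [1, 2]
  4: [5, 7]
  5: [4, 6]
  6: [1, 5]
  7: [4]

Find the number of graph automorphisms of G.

The degree sequence is [1, 2, 2, 2, 2, 2, 2, 1]; the two degree-1 vertices 0 and 7 are the ends of a path, so G = P_8. A path has exactly one nontrivial symmetry — reversal — giving Aut(G) of order 2.

2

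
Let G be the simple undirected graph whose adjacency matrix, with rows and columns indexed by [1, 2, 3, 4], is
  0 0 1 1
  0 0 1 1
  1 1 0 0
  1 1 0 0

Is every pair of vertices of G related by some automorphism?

Yes

G is 2-regular and bipartite with parts {3, 4} and {1, 2} (each part is independent and every cross-pair is an edge), so G = K_{2,2}. Aut(K_{2,2}) is the wreath product S_2 ≀ Z_2: permute within each part, then optionally swap the parts; |Aut| = 2·(2!)² = 8. This group acts transitively on the 4 vertices.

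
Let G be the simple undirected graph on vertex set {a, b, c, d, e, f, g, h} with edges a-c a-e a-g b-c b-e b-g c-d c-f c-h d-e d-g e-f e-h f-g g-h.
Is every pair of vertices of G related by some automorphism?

Automorphisms preserve degree, but G has vertices of degree 3 and vertices of degree 5; no automorphism maps one to the other, so G is not vertex-transitive.

No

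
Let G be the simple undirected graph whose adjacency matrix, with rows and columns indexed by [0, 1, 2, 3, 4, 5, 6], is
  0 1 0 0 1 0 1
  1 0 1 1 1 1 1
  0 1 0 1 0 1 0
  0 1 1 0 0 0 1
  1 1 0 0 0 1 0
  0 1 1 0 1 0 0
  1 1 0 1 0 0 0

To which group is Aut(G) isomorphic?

the dihedral group of order 12

Vertex 1 is the unique vertex of degree 6; the remaining 6 vertices each have degree 3 and induce a cycle, so G is the wheel on 7 vertices with hub 1. Every automorphism fixes the hub and acts on the rim 6-cycle, so Aut(G) ≅ Aut(C_6) = D_6 of order 12.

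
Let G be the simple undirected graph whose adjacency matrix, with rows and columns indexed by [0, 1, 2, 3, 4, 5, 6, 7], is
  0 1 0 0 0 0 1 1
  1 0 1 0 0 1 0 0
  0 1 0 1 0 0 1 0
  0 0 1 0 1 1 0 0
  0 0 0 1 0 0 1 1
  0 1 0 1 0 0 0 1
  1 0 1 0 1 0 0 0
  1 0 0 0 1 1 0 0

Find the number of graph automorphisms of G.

48

G is 3-regular and bipartite on 2^3 = 8 vertices with girth 4; it is the hypercube graph Q_3. Aut(Q_3) consists of the signed permutations of the 3 coordinate axes: 3! permutations times 2^3 sign flips, so |Aut| = 2^3·3! = 48.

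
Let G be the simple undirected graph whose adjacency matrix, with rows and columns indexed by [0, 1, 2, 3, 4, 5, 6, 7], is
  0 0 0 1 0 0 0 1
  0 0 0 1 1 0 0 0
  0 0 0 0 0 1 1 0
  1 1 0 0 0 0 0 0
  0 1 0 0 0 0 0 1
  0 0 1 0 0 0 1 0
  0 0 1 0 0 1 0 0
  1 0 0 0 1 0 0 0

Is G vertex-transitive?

G has two connected components, {0, 1, 3, 4, 7} and {2, 5, 6}; each is 2-regular, so G = C_5 ⊔ C_3. The orbit of 0 under Aut(G) is {0, 1, 3, 4, 7}, which does not contain 2, so G is not vertex-transitive.

No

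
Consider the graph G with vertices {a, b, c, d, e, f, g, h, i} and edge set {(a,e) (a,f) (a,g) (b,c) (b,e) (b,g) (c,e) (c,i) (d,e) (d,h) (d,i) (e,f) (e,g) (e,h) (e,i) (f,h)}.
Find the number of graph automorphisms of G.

16

Vertex e is the unique vertex of degree 8; the remaining 8 vertices each have degree 3 and induce a cycle, so G is the wheel on 9 vertices with hub e. With the hub fixed, the remaining symmetry is that of the rim cycle C_8, giving the dihedral group D_8.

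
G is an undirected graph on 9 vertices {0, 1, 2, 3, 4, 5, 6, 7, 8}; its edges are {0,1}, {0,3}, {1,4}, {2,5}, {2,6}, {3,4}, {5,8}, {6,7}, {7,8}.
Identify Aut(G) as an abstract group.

D_5 × D_4

G has two connected components, {2, 5, 6, 7, 8} and {0, 1, 3, 4}; each is 2-regular, so G = C_5 ⊔ C_4. The components are non-isomorphic (different sizes), so Aut(G) = Aut(C_5) × Aut(C_4) = D_5 × D_4 of order 10·8 = 80.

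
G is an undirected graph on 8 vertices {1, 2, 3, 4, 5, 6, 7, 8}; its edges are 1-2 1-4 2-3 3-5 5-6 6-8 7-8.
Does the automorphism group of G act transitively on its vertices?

Automorphisms preserve degree, but G has vertices of degree 1 and vertices of degree 2; no automorphism maps one to the other, so G is not vertex-transitive.

No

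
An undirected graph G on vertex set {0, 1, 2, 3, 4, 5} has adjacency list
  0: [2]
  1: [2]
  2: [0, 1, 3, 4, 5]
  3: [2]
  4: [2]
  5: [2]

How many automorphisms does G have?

120

Vertex 2 has degree 5 and every other vertex has degree 1, so G is the star K_{1,5} with centre 2. Any automorphism fixes the centre and permutes the 5 leaves freely, so Aut(G) ≅ S_5 of order 5! = 120.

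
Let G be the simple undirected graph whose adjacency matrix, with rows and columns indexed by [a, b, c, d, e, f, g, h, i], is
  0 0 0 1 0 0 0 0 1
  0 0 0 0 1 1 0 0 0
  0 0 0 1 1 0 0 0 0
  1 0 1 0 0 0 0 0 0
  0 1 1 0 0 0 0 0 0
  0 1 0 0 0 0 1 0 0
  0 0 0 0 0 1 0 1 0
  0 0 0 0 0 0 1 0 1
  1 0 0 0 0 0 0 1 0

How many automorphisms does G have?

Every vertex has degree 2 and the graph is connected, so G is the 9-cycle C_9. The automorphisms of the 9-cycle are exactly the symmetries of a regular 9-gon: the dihedral group D_9, |D_9| = 18.

18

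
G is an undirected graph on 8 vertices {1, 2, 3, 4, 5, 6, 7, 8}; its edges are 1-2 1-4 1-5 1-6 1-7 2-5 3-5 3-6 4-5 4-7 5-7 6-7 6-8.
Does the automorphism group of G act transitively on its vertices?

Vertex 4 is the only vertex of degree 3, so every automorphism fixes it; G is not vertex-transitive.

No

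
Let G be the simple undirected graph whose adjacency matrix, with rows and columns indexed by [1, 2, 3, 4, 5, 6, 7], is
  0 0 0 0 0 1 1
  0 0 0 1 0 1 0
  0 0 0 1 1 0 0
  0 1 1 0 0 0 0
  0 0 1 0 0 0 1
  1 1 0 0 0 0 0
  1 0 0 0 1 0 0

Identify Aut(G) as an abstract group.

the dihedral group of order 14

Every vertex has degree 2 and the graph is connected, so G is the 7-cycle C_7. The automorphisms of the 7-cycle are exactly the symmetries of a regular 7-gon: the dihedral group D_7, |D_7| = 14.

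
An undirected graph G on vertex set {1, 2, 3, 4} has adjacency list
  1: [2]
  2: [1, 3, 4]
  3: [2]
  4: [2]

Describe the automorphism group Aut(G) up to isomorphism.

Vertex 2 has degree 3 and every other vertex has degree 1, so G is the star K_{1,3} with centre 2. The 3 leaves are pairwise interchangeable while the centre is fixed, giving Aut(G) = S_3.

S_3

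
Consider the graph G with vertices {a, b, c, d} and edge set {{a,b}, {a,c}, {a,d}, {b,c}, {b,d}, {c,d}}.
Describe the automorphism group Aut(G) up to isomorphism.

the symmetric group on 4 letters

Every vertex has degree 3, so G is the complete graph K_4. Every bijection on the vertex set is an automorphism of K_4; hence Aut(K_4) ≅ S_4, order 24.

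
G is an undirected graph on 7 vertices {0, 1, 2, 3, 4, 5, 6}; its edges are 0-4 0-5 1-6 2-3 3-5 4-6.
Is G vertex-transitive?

No

Automorphisms preserve degree, but G has vertices of degree 1 and vertices of degree 2; no automorphism maps one to the other, so G is not vertex-transitive.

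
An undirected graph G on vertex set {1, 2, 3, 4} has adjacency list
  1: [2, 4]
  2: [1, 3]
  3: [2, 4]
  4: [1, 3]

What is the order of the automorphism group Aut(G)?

Every vertex has degree 2 and the graph is connected, so G is the 4-cycle C_4. C_4 has 4 rotations and 4 reflections, so Aut(C_4) ≅ D_4 of order 8.

8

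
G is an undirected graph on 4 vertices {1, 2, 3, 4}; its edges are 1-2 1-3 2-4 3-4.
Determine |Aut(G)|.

G is 2-regular and bipartite on 2^2 = 4 vertices with girth 4; it is the hypercube graph Q_2. Aut(Q_2) consists of the signed permutations of the 2 coordinate axes: 2! permutations times 2^2 sign flips, so |Aut| = 2^2·2! = 8.

8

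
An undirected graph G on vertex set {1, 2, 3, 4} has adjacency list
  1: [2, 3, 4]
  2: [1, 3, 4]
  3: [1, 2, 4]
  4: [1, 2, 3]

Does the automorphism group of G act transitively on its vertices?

Yes

Every vertex has degree 3, so G is the complete graph K_4. Any permutation of the 4 vertices preserves K_4, so Aut(K_4) = S_4 of order 4! = 24. Under this action every vertex can be carried to every other, so G is vertex-transitive.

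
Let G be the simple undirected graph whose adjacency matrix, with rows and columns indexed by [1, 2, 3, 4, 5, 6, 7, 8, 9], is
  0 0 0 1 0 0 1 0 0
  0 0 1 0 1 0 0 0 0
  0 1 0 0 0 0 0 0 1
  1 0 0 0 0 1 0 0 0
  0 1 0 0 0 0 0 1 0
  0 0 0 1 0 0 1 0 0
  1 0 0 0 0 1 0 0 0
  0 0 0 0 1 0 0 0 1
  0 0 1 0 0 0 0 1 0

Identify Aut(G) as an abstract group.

G has two connected components, {2, 3, 5, 8, 9} and {1, 4, 6, 7}; each is 2-regular, so G = C_5 ⊔ C_4. The components are non-isomorphic (different sizes), so Aut(G) = Aut(C_5) × Aut(C_4) = D_5 × D_4 of order 10·8 = 80.

D_5 × D_4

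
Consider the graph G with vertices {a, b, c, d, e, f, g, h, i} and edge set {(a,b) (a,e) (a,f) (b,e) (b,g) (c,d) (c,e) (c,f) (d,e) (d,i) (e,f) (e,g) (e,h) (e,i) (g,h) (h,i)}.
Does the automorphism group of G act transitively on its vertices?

Vertex e is the only vertex of degree 8, so every automorphism fixes it; G is not vertex-transitive.

No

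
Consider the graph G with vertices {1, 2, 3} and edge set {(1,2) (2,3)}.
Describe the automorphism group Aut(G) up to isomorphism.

The degree sequence is [1, 2, 1]; the two degree-1 vertices 1 and 3 are the ends of a path, so G = P_3. A path has exactly one nontrivial symmetry — reversal — giving Aut(G) of order 2.

Z_2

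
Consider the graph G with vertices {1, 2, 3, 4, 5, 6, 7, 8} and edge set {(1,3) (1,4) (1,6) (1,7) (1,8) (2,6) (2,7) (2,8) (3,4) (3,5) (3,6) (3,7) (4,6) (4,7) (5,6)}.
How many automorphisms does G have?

The degree sequence is [5, 3, 5, 4, 2, 5, 4, 2]. Checking the degree-preserving permutations of the vertex set shows that none except the identity preserves every edge, so Aut(G) is trivial.

1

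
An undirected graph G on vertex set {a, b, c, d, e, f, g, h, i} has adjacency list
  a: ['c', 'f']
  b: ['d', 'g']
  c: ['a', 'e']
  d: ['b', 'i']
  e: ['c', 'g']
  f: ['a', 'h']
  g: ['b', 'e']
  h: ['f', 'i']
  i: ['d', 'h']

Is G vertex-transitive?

Every vertex has degree 2 and the graph is connected, so G is the 9-cycle C_9. C_9 has 9 rotations and 9 reflections, so Aut(C_9) ≅ D_9 of order 18. This group acts transitively on the 9 vertices.

Yes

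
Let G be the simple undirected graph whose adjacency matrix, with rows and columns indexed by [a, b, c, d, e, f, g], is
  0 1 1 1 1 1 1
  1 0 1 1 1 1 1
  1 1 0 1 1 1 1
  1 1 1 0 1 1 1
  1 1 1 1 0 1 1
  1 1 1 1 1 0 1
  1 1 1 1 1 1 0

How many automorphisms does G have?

5040

Every vertex has degree 6, so G is the complete graph K_7. Every bijection on the vertex set is an automorphism of K_7; hence Aut(K_7) ≅ S_7, order 5040.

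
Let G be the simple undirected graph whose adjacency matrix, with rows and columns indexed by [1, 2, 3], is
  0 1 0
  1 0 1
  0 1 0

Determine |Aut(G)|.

2

The degree sequence is [1, 2, 1]; the two degree-1 vertices 1 and 3 are the ends of a path, so G = P_3. A path has exactly one nontrivial symmetry — reversal — giving Aut(G) of order 2.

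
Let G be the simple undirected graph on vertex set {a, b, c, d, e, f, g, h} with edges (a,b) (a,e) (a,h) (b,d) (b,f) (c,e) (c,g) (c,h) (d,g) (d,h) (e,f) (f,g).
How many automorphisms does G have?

G is 3-regular and bipartite on 2^3 = 8 vertices with girth 4; it is the hypercube graph Q_3. Aut(Q_3) consists of the signed permutations of the 3 coordinate axes: 3! permutations times 2^3 sign flips, so |Aut| = 2^3·3! = 48.

48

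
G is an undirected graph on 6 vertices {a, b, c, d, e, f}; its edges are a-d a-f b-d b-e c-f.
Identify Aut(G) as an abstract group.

The degree sequence is [2, 2, 1, 2, 1, 2]; the two degree-1 vertices c and e are the ends of a path, so G = P_6. A path has exactly one nontrivial symmetry — reversal — giving Aut(G) of order 2.

the cyclic group of order 2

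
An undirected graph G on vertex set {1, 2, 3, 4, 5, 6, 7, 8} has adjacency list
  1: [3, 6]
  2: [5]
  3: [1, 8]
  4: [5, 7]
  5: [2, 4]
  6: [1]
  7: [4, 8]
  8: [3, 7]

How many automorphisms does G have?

The degree sequence is [2, 1, 2, 2, 2, 1, 2, 2]; the two degree-1 vertices 2 and 6 are the ends of a path, so G = P_8. The only nontrivial automorphism of a path is the end-to-end reflection, so Aut(G) ≅ Z_2.

2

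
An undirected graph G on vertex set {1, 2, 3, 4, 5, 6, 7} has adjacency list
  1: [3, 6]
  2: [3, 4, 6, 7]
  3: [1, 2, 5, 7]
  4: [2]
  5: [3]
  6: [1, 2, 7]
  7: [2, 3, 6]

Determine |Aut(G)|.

1

The degree sequence is [2, 4, 4, 1, 1, 3, 3]. Checking the degree-preserving permutations of the vertex set shows that none except the identity preserves every edge, so Aut(G) is trivial.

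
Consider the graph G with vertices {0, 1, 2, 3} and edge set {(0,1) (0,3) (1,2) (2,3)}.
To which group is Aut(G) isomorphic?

the hyperoctahedral group B_2

G is 2-regular and bipartite on 2^2 = 4 vertices with girth 4; it is the hypercube graph Q_2. Aut(Q_2) consists of the signed permutations of the 2 coordinate axes: 2! permutations times 2^2 sign flips, so |Aut| = 2^2·2! = 8.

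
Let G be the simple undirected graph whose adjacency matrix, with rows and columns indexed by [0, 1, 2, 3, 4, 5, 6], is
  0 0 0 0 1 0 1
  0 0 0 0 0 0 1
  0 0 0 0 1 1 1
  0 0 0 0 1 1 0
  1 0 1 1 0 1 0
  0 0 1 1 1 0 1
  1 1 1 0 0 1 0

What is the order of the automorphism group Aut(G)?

The degree sequence is [2, 1, 3, 2, 4, 4, 4]. Checking the degree-preserving permutations of the vertex set shows that none except the identity preserves every edge, so Aut(G) is trivial.

1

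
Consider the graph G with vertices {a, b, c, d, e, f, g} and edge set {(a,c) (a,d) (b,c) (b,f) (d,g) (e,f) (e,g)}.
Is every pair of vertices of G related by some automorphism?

Every vertex has degree 2 and the graph is connected, so G is the 7-cycle C_7. The automorphisms of the 7-cycle are exactly the symmetries of a regular 7-gon: the dihedral group D_7, |D_7| = 14. This group acts transitively on the 7 vertices.

Yes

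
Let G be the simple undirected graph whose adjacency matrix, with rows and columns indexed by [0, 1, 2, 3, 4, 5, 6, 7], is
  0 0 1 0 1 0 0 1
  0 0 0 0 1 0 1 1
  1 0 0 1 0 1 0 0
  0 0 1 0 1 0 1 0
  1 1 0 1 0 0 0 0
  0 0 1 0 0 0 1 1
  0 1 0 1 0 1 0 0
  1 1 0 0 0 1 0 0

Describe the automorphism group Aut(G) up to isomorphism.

G is 3-regular and bipartite on 2^3 = 8 vertices with girth 4; it is the hypercube graph Q_3. Aut(Q_3) consists of the signed permutations of the 3 coordinate axes: 3! permutations times 2^3 sign flips, so |Aut| = 2^3·3! = 48.

the hyperoctahedral group B_3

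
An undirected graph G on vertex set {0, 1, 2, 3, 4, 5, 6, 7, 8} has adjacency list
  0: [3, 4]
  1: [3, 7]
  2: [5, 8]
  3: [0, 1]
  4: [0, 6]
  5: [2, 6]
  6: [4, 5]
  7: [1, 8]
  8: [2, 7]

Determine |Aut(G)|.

18

Every vertex has degree 2 and the graph is connected, so G is the 9-cycle C_9. C_9 has 9 rotations and 9 reflections, so Aut(C_9) ≅ D_9 of order 18.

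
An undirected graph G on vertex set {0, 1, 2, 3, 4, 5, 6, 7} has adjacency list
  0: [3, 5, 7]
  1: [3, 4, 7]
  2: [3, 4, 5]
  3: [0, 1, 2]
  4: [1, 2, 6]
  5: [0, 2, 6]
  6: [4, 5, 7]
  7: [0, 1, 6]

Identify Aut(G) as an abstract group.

Z_2^3 ⋊ S_3

G is 3-regular and bipartite on 2^3 = 8 vertices with girth 4; it is the hypercube graph Q_3. Aut(Q_3) consists of the signed permutations of the 3 coordinate axes: 3! permutations times 2^3 sign flips, so |Aut| = 2^3·3! = 48.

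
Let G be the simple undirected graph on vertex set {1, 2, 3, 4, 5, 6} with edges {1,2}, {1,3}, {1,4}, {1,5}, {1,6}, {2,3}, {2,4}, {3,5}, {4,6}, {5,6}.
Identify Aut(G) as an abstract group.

Vertex 1 is the unique vertex of degree 5; the remaining 5 vertices each have degree 3 and induce a cycle, so G is the wheel on 6 vertices with hub 1. Every automorphism fixes the hub and acts on the rim 5-cycle, so Aut(G) ≅ Aut(C_5) = D_5 of order 10.

D_5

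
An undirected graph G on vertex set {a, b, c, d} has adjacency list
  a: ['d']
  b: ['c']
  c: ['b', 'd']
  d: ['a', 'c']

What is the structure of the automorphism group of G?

The degree sequence is [1, 1, 2, 2]; the two degree-1 vertices a and b are the ends of a path, so G = P_4. A path has exactly one nontrivial symmetry — reversal — giving Aut(G) of order 2.

Z_2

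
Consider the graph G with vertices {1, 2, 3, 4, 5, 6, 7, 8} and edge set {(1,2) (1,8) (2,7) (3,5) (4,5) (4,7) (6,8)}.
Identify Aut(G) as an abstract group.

C_2

The degree sequence is [2, 2, 1, 2, 2, 1, 2, 2]; the two degree-1 vertices 3 and 6 are the ends of a path, so G = P_8. A path has exactly one nontrivial symmetry — reversal — giving Aut(G) of order 2.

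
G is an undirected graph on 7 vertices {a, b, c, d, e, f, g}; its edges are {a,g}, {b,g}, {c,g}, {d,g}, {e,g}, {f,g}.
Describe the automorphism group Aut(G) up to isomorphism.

the symmetric group on 6 letters

Vertex g has degree 6 and every other vertex has degree 1, so G is the star K_{1,6} with centre g. The 6 leaves are pairwise interchangeable while the centre is fixed, giving Aut(G) = S_6.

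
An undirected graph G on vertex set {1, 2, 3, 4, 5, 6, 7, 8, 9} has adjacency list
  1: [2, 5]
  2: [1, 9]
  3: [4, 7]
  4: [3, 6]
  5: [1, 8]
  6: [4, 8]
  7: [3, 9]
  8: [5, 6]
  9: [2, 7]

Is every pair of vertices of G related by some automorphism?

Yes

G is 2-regular and connected on 9 vertices, i.e. the cycle C_9. C_9 has 9 rotations and 9 reflections, so Aut(C_9) ≅ D_9 of order 18. Under this action every vertex can be carried to every other, so G is vertex-transitive.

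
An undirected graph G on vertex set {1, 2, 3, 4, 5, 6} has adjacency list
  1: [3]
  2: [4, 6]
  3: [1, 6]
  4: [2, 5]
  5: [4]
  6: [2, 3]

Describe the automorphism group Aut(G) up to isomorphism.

Z_2

The degree sequence is [1, 2, 2, 2, 1, 2]; the two degree-1 vertices 1 and 5 are the ends of a path, so G = P_6. The only nontrivial automorphism of a path is the end-to-end reflection, so Aut(G) ≅ Z_2.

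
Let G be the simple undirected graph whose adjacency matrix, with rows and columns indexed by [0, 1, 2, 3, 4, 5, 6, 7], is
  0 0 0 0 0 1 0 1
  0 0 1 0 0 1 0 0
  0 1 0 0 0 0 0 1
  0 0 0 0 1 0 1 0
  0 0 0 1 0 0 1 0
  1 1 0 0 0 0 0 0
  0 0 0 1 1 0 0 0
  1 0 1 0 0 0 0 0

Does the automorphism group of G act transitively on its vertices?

No

G has two connected components, {0, 1, 2, 5, 7} and {3, 4, 6}; each is 2-regular, so G = C_5 ⊔ C_3. The orbit of 0 under Aut(G) is {0, 1, 2, 5, 7}, which does not contain 3, so G is not vertex-transitive.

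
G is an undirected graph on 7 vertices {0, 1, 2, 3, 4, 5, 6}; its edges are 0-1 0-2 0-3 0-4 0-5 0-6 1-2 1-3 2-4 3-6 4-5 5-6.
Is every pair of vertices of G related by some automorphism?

Vertex 0 is the only vertex of degree 6, so every automorphism fixes it; G is not vertex-transitive.

No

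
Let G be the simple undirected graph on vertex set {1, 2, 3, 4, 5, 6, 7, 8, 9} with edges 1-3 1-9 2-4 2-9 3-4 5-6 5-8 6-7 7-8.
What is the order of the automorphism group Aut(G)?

G has two connected components, {1, 2, 3, 4, 9} and {5, 6, 7, 8}; each is 2-regular, so G = C_5 ⊔ C_4. No automorphism exchanges components of different sizes, hence Aut(G) is the direct product D_4 × D_5, order 80.

80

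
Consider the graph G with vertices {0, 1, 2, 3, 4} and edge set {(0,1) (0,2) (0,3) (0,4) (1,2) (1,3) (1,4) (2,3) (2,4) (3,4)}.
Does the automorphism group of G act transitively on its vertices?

Yes

Every vertex has degree 4, so G is the complete graph K_5. Any permutation of the 5 vertices preserves K_5, so Aut(K_5) = S_5 of order 5! = 120. Under this action every vertex can be carried to every other, so G is vertex-transitive.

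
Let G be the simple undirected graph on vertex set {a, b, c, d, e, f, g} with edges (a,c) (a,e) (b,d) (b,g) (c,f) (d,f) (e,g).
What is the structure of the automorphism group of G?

D_7

Every vertex has degree 2 and the graph is connected, so G is the 7-cycle C_7. C_7 has 7 rotations and 7 reflections, so Aut(C_7) ≅ D_7 of order 14.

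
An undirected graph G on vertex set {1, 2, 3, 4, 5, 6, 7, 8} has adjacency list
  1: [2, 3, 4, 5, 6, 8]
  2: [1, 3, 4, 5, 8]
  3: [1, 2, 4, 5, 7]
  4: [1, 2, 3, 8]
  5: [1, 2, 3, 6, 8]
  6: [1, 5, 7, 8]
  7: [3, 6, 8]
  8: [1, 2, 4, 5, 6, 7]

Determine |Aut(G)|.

The degree sequence is [6, 5, 5, 4, 5, 4, 3, 6]. Checking the degree-preserving permutations of the vertex set shows that none except the identity preserves every edge, so Aut(G) is trivial.

1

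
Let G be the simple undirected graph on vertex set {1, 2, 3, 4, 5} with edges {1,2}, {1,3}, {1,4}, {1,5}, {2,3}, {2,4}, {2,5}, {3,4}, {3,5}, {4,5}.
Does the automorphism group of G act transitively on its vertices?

Yes

All 5 vertices are pairwise adjacent: G = K_5. Any permutation of the 5 vertices preserves K_5, so Aut(K_5) = S_5 of order 5! = 120. This group acts transitively on the 5 vertices.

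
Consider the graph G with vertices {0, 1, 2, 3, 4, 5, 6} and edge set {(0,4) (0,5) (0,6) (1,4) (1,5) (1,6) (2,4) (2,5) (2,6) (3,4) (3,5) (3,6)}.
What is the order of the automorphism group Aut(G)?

144

The vertices split by degree into {4, 5, 6} (degree 4) and {0, 1, 2, 3} (degree 3); every edge runs between the two parts, so G is the complete bipartite graph K_{3,4}. The parts have unequal sizes, so no automorphism swaps them; each part is permuted independently, giving S_3 × S_4 of order 3!·4! = 144.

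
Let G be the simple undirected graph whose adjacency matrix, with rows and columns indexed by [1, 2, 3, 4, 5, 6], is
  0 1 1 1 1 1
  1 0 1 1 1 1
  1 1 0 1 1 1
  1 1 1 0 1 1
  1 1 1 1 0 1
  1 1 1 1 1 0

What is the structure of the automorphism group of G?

S_6

Every vertex has degree 5, so G is the complete graph K_6. Any permutation of the 6 vertices preserves K_6, so Aut(K_6) = S_6 of order 6! = 720.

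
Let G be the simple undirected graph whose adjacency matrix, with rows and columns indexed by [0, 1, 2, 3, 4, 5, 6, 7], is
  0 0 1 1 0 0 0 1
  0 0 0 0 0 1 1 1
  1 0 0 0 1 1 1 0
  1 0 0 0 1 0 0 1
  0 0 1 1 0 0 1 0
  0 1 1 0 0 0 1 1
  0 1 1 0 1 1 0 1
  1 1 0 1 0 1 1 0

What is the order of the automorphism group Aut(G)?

The degree sequence is [3, 3, 4, 3, 3, 4, 5, 5]. Checking the degree-preserving permutations of the vertex set shows that none except the identity preserves every edge, so Aut(G) is trivial.

1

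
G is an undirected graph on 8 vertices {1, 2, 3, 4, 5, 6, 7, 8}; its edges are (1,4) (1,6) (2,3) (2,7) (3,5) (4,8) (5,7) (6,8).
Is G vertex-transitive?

G has two connected components, {1, 4, 6, 8} and {2, 3, 5, 7}; each is 2-regular, so G = C_4 ⊔ C_4. Aut of a disjoint union of two copies of C_4 is the wreath product D_4 ≀ Z_2, of order 2·8² = 128. Under this action every vertex can be carried to every other, so G is vertex-transitive.

Yes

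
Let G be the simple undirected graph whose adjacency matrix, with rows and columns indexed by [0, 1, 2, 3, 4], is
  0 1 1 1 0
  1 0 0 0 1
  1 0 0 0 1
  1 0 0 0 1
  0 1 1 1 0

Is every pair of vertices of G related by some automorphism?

Automorphisms preserve degree, but G has vertices of degree 2 and vertices of degree 3; no automorphism maps one to the other, so G is not vertex-transitive.

No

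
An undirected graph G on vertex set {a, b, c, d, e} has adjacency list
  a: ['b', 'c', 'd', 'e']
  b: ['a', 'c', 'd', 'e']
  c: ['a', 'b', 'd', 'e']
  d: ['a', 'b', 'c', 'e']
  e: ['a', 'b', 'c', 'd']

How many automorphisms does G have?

120

Every vertex has degree 4, so G is the complete graph K_5. Any permutation of the 5 vertices preserves K_5, so Aut(K_5) = S_5 of order 5! = 120.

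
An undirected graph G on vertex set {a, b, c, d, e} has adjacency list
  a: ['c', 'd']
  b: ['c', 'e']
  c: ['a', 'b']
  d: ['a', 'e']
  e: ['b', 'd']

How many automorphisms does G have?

10

G is 2-regular and connected on 5 vertices, i.e. the cycle C_5. The automorphisms of the 5-cycle are exactly the symmetries of a regular 5-gon: the dihedral group D_5, |D_5| = 10.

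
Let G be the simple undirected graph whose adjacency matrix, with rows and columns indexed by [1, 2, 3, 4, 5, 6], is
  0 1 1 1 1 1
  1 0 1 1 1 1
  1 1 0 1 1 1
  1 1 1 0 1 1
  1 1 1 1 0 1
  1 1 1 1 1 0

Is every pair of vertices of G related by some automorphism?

All 6 vertices are pairwise adjacent: G = K_6. Every bijection on the vertex set is an automorphism of K_6; hence Aut(K_6) ≅ S_6, order 720. Under this action every vertex can be carried to every other, so G is vertex-transitive.

Yes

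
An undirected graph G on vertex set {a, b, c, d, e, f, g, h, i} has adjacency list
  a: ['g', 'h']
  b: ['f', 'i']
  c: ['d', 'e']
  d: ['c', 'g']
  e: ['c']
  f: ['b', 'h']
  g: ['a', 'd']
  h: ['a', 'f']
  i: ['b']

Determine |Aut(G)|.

2

The degree sequence is [2, 2, 2, 2, 1, 2, 2, 2, 1]; the two degree-1 vertices e and i are the ends of a path, so G = P_9. A path has exactly one nontrivial symmetry — reversal — giving Aut(G) of order 2.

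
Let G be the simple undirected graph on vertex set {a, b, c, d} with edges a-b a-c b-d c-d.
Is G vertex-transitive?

G is 2-regular and bipartite on 2^2 = 4 vertices with girth 4; it is the hypercube graph Q_2. The symmetry group of the 2-cube is the hyperoctahedral group B_2 = Z_2 ≀ S_2, of order 2^2·2! = 8. This group acts transitively on the 4 vertices.

Yes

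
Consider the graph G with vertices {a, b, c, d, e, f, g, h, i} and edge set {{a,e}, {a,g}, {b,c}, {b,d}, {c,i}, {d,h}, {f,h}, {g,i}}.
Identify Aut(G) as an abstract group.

The degree sequence is [2, 2, 2, 2, 1, 1, 2, 2, 2]; the two degree-1 vertices e and f are the ends of a path, so G = P_9. A path has exactly one nontrivial symmetry — reversal — giving Aut(G) of order 2.

Z_2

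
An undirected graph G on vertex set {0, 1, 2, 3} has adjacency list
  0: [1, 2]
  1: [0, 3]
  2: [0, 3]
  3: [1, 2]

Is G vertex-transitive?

Yes

G is 2-regular and bipartite on 2^2 = 4 vertices with girth 4; it is the hypercube graph Q_2. The symmetry group of the 2-cube is the hyperoctahedral group B_2 = Z_2 ≀ S_2, of order 2^2·2! = 8. Under this action every vertex can be carried to every other, so G is vertex-transitive.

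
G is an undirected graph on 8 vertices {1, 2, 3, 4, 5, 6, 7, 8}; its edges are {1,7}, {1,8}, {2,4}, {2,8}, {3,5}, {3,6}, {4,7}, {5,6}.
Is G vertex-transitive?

G has two connected components, {1, 2, 4, 7, 8} and {3, 5, 6}; each is 2-regular, so G = C_5 ⊔ C_3. The orbit of 1 under Aut(G) is {1, 2, 4, 7, 8}, which does not contain 3, so G is not vertex-transitive.

No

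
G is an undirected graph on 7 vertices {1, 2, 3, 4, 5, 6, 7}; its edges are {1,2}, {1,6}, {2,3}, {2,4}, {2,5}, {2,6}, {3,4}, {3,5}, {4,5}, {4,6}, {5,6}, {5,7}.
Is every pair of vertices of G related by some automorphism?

No

Vertex 1 is the only vertex of degree 2, so every automorphism fixes it; G is not vertex-transitive.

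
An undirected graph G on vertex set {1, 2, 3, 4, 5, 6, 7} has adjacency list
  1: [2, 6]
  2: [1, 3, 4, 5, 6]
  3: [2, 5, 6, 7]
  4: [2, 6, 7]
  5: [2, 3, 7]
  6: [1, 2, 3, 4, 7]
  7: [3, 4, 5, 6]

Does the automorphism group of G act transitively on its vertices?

Vertex 1 is the only vertex of degree 2, so every automorphism fixes it; G is not vertex-transitive.

No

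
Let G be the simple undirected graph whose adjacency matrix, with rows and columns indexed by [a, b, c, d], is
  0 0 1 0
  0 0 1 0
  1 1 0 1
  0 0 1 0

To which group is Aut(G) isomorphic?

S_3

Vertex c has degree 3 and every other vertex has degree 1, so G is the star K_{1,3} with centre c. Any automorphism fixes the centre and permutes the 3 leaves freely, so Aut(G) ≅ S_3 of order 3! = 6.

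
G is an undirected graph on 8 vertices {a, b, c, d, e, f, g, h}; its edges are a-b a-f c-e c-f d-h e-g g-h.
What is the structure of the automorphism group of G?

The degree sequence is [2, 1, 2, 1, 2, 2, 2, 2]; the two degree-1 vertices b and d are the ends of a path, so G = P_8. A path has exactly one nontrivial symmetry — reversal — giving Aut(G) of order 2.

C_2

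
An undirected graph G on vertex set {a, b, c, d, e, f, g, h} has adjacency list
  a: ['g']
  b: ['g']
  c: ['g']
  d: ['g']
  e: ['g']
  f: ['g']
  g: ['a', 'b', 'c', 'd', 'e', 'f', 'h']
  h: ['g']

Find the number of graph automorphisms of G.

5040

Vertex g has degree 7 and every other vertex has degree 1, so G is the star K_{1,7} with centre g. Any automorphism fixes the centre and permutes the 7 leaves freely, so Aut(G) ≅ S_7 of order 7! = 5040.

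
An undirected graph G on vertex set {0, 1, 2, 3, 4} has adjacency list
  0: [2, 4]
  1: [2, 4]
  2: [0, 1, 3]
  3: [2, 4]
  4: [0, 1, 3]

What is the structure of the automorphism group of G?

The vertices split by degree into {2, 4} (degree 3) and {0, 1, 3} (degree 2); every edge runs between the two parts, so G is the complete bipartite graph K_{2,3}. The parts have unequal sizes, so no automorphism swaps them; each part is permuted independently, giving S_3 × S_2 of order 3!·2! = 12.

S_3 × S_2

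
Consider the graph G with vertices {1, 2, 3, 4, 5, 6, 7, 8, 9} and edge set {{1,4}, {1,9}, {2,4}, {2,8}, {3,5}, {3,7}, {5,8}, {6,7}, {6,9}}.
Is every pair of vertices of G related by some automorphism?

G is 2-regular and connected on 9 vertices, i.e. the cycle C_9. C_9 has 9 rotations and 9 reflections, so Aut(C_9) ≅ D_9 of order 18. Under this action every vertex can be carried to every other, so G is vertex-transitive.

Yes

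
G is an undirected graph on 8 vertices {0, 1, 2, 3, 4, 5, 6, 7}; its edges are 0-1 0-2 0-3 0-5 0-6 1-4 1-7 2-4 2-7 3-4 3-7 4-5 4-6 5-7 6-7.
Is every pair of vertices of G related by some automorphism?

No

Automorphisms preserve degree, but G has vertices of degree 3 and vertices of degree 5; no automorphism maps one to the other, so G is not vertex-transitive.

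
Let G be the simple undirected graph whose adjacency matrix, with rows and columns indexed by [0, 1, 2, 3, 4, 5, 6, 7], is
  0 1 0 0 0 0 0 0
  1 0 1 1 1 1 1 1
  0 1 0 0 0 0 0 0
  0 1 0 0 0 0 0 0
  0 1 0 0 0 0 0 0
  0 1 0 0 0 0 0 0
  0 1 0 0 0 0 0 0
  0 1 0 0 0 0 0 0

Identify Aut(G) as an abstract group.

Vertex 1 has degree 7 and every other vertex has degree 1, so G is the star K_{1,7} with centre 1. Any automorphism fixes the centre and permutes the 7 leaves freely, so Aut(G) ≅ S_7 of order 7! = 5040.

the symmetric group on 7 letters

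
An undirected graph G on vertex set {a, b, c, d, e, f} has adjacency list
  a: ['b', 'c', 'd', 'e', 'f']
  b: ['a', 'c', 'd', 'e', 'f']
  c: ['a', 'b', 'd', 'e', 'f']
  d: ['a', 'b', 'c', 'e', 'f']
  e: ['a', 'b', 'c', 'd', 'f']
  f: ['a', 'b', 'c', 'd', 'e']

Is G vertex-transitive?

Every vertex has degree 5, so G is the complete graph K_6. Any permutation of the 6 vertices preserves K_6, so Aut(K_6) = S_6 of order 6! = 720. This group acts transitively on the 6 vertices.

Yes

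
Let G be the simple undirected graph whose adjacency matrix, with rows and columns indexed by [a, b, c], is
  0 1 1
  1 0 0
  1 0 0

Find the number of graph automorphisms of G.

2

The degree sequence is [2, 1, 1]; the two degree-1 vertices b and c are the ends of a path, so G = P_3. The only nontrivial automorphism of a path is the end-to-end reflection, so Aut(G) ≅ Z_2.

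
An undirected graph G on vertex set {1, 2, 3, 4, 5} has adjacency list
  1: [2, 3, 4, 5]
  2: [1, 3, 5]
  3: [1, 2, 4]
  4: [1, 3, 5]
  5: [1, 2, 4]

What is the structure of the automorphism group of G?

D_4

Vertex 1 is the unique vertex of degree 4; the remaining 4 vertices each have degree 3 and induce a cycle, so G is the wheel on 5 vertices with hub 1. Every automorphism fixes the hub and acts on the rim 4-cycle, so Aut(G) ≅ Aut(C_4) = D_4 of order 8.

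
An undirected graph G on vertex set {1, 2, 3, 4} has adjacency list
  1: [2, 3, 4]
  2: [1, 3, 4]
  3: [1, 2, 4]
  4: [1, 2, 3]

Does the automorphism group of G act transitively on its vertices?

Yes

Every vertex has degree 3, so G is the complete graph K_4. Any permutation of the 4 vertices preserves K_4, so Aut(K_4) = S_4 of order 4! = 24. Under this action every vertex can be carried to every other, so G is vertex-transitive.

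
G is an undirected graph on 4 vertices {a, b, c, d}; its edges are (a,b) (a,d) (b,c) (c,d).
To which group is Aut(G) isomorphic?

the hyperoctahedral group B_2

G is 2-regular and bipartite on 2^2 = 4 vertices with girth 4; it is the hypercube graph Q_2. Aut(Q_2) consists of the signed permutations of the 2 coordinate axes: 2! permutations times 2^2 sign flips, so |Aut| = 2^2·2! = 8.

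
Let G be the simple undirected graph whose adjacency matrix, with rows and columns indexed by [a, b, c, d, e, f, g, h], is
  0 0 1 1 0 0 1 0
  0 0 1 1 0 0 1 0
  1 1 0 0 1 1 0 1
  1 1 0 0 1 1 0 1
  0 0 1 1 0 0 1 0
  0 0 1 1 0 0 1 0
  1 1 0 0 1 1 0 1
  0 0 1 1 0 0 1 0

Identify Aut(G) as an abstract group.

S_5 × S_3

The vertices split by degree into {c, d, g} (degree 5) and {a, b, e, f, h} (degree 3); every edge runs between the two parts, so G is the complete bipartite graph K_{3,5}. The parts have unequal sizes, so no automorphism swaps them; each part is permuted independently, giving S_5 × S_3 of order 5!·3! = 720.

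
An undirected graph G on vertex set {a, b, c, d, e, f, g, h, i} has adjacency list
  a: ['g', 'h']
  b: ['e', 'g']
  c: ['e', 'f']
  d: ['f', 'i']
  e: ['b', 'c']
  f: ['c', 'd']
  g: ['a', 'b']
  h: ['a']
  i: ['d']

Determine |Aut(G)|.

The degree sequence is [2, 2, 2, 2, 2, 2, 2, 1, 1]; the two degree-1 vertices h and i are the ends of a path, so G = P_9. A path has exactly one nontrivial symmetry — reversal — giving Aut(G) of order 2.

2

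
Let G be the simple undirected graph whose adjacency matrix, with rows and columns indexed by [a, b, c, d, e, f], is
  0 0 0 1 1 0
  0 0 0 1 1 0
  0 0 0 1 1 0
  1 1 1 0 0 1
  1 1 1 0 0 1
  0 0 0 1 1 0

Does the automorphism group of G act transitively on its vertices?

Automorphisms preserve degree, but G has vertices of degree 2 and vertices of degree 4; no automorphism maps one to the other, so G is not vertex-transitive.

No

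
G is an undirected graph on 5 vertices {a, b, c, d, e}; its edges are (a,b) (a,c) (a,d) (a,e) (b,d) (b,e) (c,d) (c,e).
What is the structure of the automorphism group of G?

Vertex a is the unique vertex of degree 4; the remaining 4 vertices each have degree 3 and induce a cycle, so G is the wheel on 5 vertices with hub a. With the hub fixed, the remaining symmetry is that of the rim cycle C_4, giving the dihedral group D_4.

D_4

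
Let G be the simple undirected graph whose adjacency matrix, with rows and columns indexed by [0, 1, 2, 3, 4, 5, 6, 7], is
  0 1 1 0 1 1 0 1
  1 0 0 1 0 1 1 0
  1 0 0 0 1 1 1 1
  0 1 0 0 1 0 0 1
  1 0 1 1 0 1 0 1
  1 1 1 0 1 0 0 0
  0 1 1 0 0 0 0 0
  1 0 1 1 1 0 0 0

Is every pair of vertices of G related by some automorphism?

Vertex 3 is the only vertex of degree 3, so every automorphism fixes it; G is not vertex-transitive.

No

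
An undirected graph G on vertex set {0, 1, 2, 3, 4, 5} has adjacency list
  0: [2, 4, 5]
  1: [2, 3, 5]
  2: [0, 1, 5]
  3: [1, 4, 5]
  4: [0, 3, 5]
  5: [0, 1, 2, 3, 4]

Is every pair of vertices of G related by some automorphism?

No

Vertex 5 is the only vertex of degree 5, so every automorphism fixes it; G is not vertex-transitive.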